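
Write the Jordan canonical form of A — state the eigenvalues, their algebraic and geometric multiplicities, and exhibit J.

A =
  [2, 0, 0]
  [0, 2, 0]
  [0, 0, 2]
J_1(2) ⊕ J_1(2) ⊕ J_1(2)

The characteristic polynomial is
  det(x·I − A) = x^3 - 6*x^2 + 12*x - 8 = (x - 2)^3

Eigenvalues and multiplicities (the geometric multiplicity of λ is n − rank(A − λI), which equals the number of Jordan blocks for λ):
  λ = 2: algebraic multiplicity = 3, geometric multiplicity = 3

Determining the block sizes for each eigenvalue:
  λ = 2: gm = am = 3, so every block has size 1 → block sizes [1, 1, 1]

Assembling the blocks gives a Jordan form
J =
  [2, 0, 0]
  [0, 2, 0]
  [0, 0, 2]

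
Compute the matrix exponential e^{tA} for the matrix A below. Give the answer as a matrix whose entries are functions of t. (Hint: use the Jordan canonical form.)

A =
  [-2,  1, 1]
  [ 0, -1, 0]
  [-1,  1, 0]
e^{tA} =
  [-t*exp(-t) + exp(-t), t*exp(-t), t*exp(-t)]
  [0, exp(-t), 0]
  [-t*exp(-t), t*exp(-t), t*exp(-t) + exp(-t)]

Strategy: write A = P · J · P⁻¹ where J is a Jordan canonical form, so e^{tA} = P · e^{tJ} · P⁻¹, and e^{tJ} can be computed block-by-block.

A has Jordan form
J =
  [-1,  1,  0]
  [ 0, -1,  0]
  [ 0,  0, -1]
(up to reordering of blocks).

Per-block formulas:
  For a 1×1 block at λ = -1: exp(t · [-1]) = [e^(-1t)].
  For a 2×2 Jordan block J_2(-1): exp(t · J_2(-1)) = e^(-1t)·(I + t·N), where N is the 2×2 nilpotent shift.

After assembling e^{tJ} and conjugating by P, we get:

e^{tA} =
  [-t*exp(-t) + exp(-t), t*exp(-t), t*exp(-t)]
  [0, exp(-t), 0]
  [-t*exp(-t), t*exp(-t), t*exp(-t) + exp(-t)]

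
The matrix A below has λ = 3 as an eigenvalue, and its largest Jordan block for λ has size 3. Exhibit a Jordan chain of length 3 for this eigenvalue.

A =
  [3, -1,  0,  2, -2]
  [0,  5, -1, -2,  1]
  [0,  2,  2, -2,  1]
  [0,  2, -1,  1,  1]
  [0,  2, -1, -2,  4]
A Jordan chain for λ = 3 of length 3:
v_1 = (-2, 0, 0, 0, 0)ᵀ
v_2 = (-1, 2, 2, 2, 2)ᵀ
v_3 = (0, 1, 0, 0, 0)ᵀ

Let N = A − (3)·I. We want v_3 with N^3 v_3 = 0 but N^2 v_3 ≠ 0; then v_{j-1} := N · v_j for j = 3, …, 2.

Pick v_3 = (0, 1, 0, 0, 0)ᵀ.
Then v_2 = N · v_3 = (-1, 2, 2, 2, 2)ᵀ.
Then v_1 = N · v_2 = (-2, 0, 0, 0, 0)ᵀ.

Sanity check: (A − (3)·I) v_1 = (0, 0, 0, 0, 0)ᵀ = 0. ✓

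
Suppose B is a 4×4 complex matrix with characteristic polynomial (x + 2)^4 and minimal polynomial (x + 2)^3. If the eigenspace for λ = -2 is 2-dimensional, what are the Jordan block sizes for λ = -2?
Block sizes for λ = -2: [3, 1]

Step 1 — from the characteristic polynomial, algebraic multiplicity of λ = -2 is 4. From dim ker(B − (-2)·I) = 2, there are exactly 2 Jordan blocks for λ = -2.
Step 2 — from the minimal polynomial, the factor (x + 2)^3 tells us the largest block for λ = -2 has size 3.
Step 3 — with total size 4, 2 blocks, and largest block 3, the block sizes (in nonincreasing order) are [3, 1].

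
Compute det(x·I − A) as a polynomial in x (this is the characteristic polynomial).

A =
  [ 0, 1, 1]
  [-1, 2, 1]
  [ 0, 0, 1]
x^3 - 3*x^2 + 3*x - 1

Expanding det(x·I − A) (e.g. by cofactor expansion or by noting that A is similar to its Jordan form J, which has the same characteristic polynomial as A) gives
  χ_A(x) = x^3 - 3*x^2 + 3*x - 1
which factors as (x - 1)^3. The eigenvalues (with algebraic multiplicities) are λ = 1 with multiplicity 3.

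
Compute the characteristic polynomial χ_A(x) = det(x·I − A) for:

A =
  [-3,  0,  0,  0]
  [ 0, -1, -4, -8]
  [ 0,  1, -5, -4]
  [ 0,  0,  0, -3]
x^4 + 12*x^3 + 54*x^2 + 108*x + 81

Expanding det(x·I − A) (e.g. by cofactor expansion or by noting that A is similar to its Jordan form J, which has the same characteristic polynomial as A) gives
  χ_A(x) = x^4 + 12*x^3 + 54*x^2 + 108*x + 81
which factors as (x + 3)^4. The eigenvalues (with algebraic multiplicities) are λ = -3 with multiplicity 4.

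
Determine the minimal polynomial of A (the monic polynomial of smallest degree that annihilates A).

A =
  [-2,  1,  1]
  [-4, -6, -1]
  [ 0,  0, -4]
x^3 + 12*x^2 + 48*x + 64

The characteristic polynomial is χ_A(x) = (x + 4)^3, so the eigenvalues are known. The minimal polynomial is
  m_A(x) = Π_λ (x − λ)^{k_λ}
where k_λ is the size of the *largest* Jordan block for λ (equivalently, the smallest k with (A − λI)^k v = 0 for every generalised eigenvector v of λ).

  λ = -4: largest Jordan block has size 3, contributing (x + 4)^3

So m_A(x) = (x + 4)^3 = x^3 + 12*x^2 + 48*x + 64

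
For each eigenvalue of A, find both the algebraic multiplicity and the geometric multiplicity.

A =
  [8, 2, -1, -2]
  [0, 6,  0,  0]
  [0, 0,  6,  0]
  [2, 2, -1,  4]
λ = 6: alg = 4, geom = 3

Step 1 — factor the characteristic polynomial to read off the algebraic multiplicities:
  χ_A(x) = (x - 6)^4

Step 2 — compute geometric multiplicities via the rank-nullity identity g(λ) = n − rank(A − λI):
  rank(A − (6)·I) = 1, so dim ker(A − (6)·I) = n − 1 = 3

Summary:
  λ = 6: algebraic multiplicity = 4, geometric multiplicity = 3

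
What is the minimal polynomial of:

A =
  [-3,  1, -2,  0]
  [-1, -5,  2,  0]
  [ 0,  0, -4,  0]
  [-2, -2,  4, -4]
x^2 + 8*x + 16

The characteristic polynomial is χ_A(x) = (x + 4)^4, so the eigenvalues are known. The minimal polynomial is
  m_A(x) = Π_λ (x − λ)^{k_λ}
where k_λ is the size of the *largest* Jordan block for λ (equivalently, the smallest k with (A − λI)^k v = 0 for every generalised eigenvector v of λ).

  λ = -4: largest Jordan block has size 2, contributing (x + 4)^2

So m_A(x) = (x + 4)^2 = x^2 + 8*x + 16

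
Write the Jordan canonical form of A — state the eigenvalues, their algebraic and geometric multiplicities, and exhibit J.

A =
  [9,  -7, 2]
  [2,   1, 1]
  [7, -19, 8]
J_3(6)

The characteristic polynomial is
  det(x·I − A) = x^3 - 18*x^2 + 108*x - 216 = (x - 6)^3

Eigenvalues and multiplicities (the geometric multiplicity of λ is n − rank(A − λI), which equals the number of Jordan blocks for λ):
  λ = 6: algebraic multiplicity = 3, geometric multiplicity = 1

Determining the block sizes for each eigenvalue:
  λ = 6: one block (gm = 1), so the single block has size am = 3 → block sizes [3]

Assembling the blocks gives a Jordan form
J =
  [6, 1, 0]
  [0, 6, 1]
  [0, 0, 6]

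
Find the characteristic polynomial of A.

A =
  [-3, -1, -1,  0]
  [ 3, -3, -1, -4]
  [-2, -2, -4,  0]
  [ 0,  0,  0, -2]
x^4 + 12*x^3 + 52*x^2 + 96*x + 64

Expanding det(x·I − A) (e.g. by cofactor expansion or by noting that A is similar to its Jordan form J, which has the same characteristic polynomial as A) gives
  χ_A(x) = x^4 + 12*x^3 + 52*x^2 + 96*x + 64
which factors as (x + 2)^2*(x + 4)^2. The eigenvalues (with algebraic multiplicities) are λ = -4 with multiplicity 2, λ = -2 with multiplicity 2.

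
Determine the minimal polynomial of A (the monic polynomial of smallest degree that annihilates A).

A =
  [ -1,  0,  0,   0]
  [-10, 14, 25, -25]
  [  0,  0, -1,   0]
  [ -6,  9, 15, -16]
x^2 + 2*x + 1

The characteristic polynomial is χ_A(x) = (x + 1)^4, so the eigenvalues are known. The minimal polynomial is
  m_A(x) = Π_λ (x − λ)^{k_λ}
where k_λ is the size of the *largest* Jordan block for λ (equivalently, the smallest k with (A − λI)^k v = 0 for every generalised eigenvector v of λ).

  λ = -1: largest Jordan block has size 2, contributing (x + 1)^2

So m_A(x) = (x + 1)^2 = x^2 + 2*x + 1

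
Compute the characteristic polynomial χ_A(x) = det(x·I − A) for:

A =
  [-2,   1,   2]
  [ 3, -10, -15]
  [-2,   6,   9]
x^3 + 3*x^2 + 3*x + 1

Expanding det(x·I − A) (e.g. by cofactor expansion or by noting that A is similar to its Jordan form J, which has the same characteristic polynomial as A) gives
  χ_A(x) = x^3 + 3*x^2 + 3*x + 1
which factors as (x + 1)^3. The eigenvalues (with algebraic multiplicities) are λ = -1 with multiplicity 3.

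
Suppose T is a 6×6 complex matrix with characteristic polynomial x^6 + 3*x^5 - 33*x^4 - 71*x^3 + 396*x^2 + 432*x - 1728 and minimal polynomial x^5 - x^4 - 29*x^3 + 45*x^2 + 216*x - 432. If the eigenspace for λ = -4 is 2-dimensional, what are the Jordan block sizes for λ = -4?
Block sizes for λ = -4: [2, 1]

Step 1 — from the characteristic polynomial, algebraic multiplicity of λ = -4 is 3. From dim ker(T − (-4)·I) = 2, there are exactly 2 Jordan blocks for λ = -4.
Step 2 — from the minimal polynomial, the factor (x + 4)^2 tells us the largest block for λ = -4 has size 2.
Step 3 — with total size 3, 2 blocks, and largest block 2, the block sizes (in nonincreasing order) are [2, 1].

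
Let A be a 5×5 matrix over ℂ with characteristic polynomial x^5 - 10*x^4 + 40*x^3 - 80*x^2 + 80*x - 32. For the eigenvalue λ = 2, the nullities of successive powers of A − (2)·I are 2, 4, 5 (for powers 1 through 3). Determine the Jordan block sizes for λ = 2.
Block sizes for λ = 2: [3, 2]

From the dimensions of kernels of powers, the number of Jordan blocks of size at least j is d_j − d_{j−1} where d_j = dim ker(N^j) (with d_0 = 0). Computing the differences gives [2, 2, 1].
The number of blocks of size exactly k is (#blocks of size ≥ k) − (#blocks of size ≥ k + 1), so the partition is: 1 block(s) of size 2, 1 block(s) of size 3.
In nonincreasing order the block sizes are [3, 2].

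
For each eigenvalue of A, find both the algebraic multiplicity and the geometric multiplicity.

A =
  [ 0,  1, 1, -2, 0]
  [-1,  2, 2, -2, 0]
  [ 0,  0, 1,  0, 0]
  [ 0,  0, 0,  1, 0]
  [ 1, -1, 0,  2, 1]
λ = 1: alg = 5, geom = 3

Step 1 — factor the characteristic polynomial to read off the algebraic multiplicities:
  χ_A(x) = (x - 1)^5

Step 2 — compute geometric multiplicities via the rank-nullity identity g(λ) = n − rank(A − λI):
  rank(A − (1)·I) = 2, so dim ker(A − (1)·I) = n − 2 = 3

Summary:
  λ = 1: algebraic multiplicity = 5, geometric multiplicity = 3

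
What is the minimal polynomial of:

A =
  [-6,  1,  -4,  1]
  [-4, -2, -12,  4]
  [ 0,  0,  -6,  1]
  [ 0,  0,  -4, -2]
x^2 + 8*x + 16

The characteristic polynomial is χ_A(x) = (x + 4)^4, so the eigenvalues are known. The minimal polynomial is
  m_A(x) = Π_λ (x − λ)^{k_λ}
where k_λ is the size of the *largest* Jordan block for λ (equivalently, the smallest k with (A − λI)^k v = 0 for every generalised eigenvector v of λ).

  λ = -4: largest Jordan block has size 2, contributing (x + 4)^2

So m_A(x) = (x + 4)^2 = x^2 + 8*x + 16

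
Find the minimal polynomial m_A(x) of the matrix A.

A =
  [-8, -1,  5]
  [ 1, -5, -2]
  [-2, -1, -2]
x^3 + 15*x^2 + 75*x + 125

The characteristic polynomial is χ_A(x) = (x + 5)^3, so the eigenvalues are known. The minimal polynomial is
  m_A(x) = Π_λ (x − λ)^{k_λ}
where k_λ is the size of the *largest* Jordan block for λ (equivalently, the smallest k with (A − λI)^k v = 0 for every generalised eigenvector v of λ).

  λ = -5: largest Jordan block has size 3, contributing (x + 5)^3

So m_A(x) = (x + 5)^3 = x^3 + 15*x^2 + 75*x + 125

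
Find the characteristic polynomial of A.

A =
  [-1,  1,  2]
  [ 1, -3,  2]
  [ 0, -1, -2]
x^3 + 6*x^2 + 12*x + 8

Expanding det(x·I − A) (e.g. by cofactor expansion or by noting that A is similar to its Jordan form J, which has the same characteristic polynomial as A) gives
  χ_A(x) = x^3 + 6*x^2 + 12*x + 8
which factors as (x + 2)^3. The eigenvalues (with algebraic multiplicities) are λ = -2 with multiplicity 3.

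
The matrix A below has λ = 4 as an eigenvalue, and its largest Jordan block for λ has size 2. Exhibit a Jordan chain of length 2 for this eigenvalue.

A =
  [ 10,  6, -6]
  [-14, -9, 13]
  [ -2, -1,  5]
A Jordan chain for λ = 4 of length 2:
v_1 = (0, -1, -1)ᵀ
v_2 = (1, -1, 0)ᵀ

Let N = A − (4)·I. We want v_2 with N^2 v_2 = 0 but N^1 v_2 ≠ 0; then v_{j-1} := N · v_j for j = 2, …, 2.

Pick v_2 = (1, -1, 0)ᵀ.
Then v_1 = N · v_2 = (0, -1, -1)ᵀ.

Sanity check: (A − (4)·I) v_1 = (0, 0, 0)ᵀ = 0. ✓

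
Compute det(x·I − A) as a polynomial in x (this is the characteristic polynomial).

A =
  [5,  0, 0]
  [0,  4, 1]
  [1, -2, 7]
x^3 - 16*x^2 + 85*x - 150

Expanding det(x·I − A) (e.g. by cofactor expansion or by noting that A is similar to its Jordan form J, which has the same characteristic polynomial as A) gives
  χ_A(x) = x^3 - 16*x^2 + 85*x - 150
which factors as (x - 6)*(x - 5)^2. The eigenvalues (with algebraic multiplicities) are λ = 5 with multiplicity 2, λ = 6 with multiplicity 1.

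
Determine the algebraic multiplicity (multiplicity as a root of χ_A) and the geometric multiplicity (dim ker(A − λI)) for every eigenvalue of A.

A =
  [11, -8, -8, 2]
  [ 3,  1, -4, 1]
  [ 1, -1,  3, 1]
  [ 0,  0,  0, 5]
λ = 5: alg = 4, geom = 2

Step 1 — factor the characteristic polynomial to read off the algebraic multiplicities:
  χ_A(x) = (x - 5)^4

Step 2 — compute geometric multiplicities via the rank-nullity identity g(λ) = n − rank(A − λI):
  rank(A − (5)·I) = 2, so dim ker(A − (5)·I) = n − 2 = 2

Summary:
  λ = 5: algebraic multiplicity = 4, geometric multiplicity = 2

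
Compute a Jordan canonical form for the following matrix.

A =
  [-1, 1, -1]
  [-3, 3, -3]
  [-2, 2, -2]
J_2(0) ⊕ J_1(0)

The characteristic polynomial is
  det(x·I − A) = x^3

Eigenvalues and multiplicities (the geometric multiplicity of λ is n − rank(A − λI), which equals the number of Jordan blocks for λ):
  λ = 0: algebraic multiplicity = 3, geometric multiplicity = 2

Determining the block sizes for each eigenvalue:
  λ = 0: 2 blocks summing to 3 forces exactly one block of size 2 and the rest size 1 → block sizes [2, 1]

Assembling the blocks gives a Jordan form
J =
  [0, 1, 0]
  [0, 0, 0]
  [0, 0, 0]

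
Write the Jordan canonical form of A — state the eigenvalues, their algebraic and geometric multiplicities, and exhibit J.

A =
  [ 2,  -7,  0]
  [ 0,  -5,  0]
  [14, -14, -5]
J_1(-5) ⊕ J_1(-5) ⊕ J_1(2)

The characteristic polynomial is
  det(x·I − A) = x^3 + 8*x^2 + 5*x - 50 = (x - 2)*(x + 5)^2

Eigenvalues and multiplicities (the geometric multiplicity of λ is n − rank(A − λI), which equals the number of Jordan blocks for λ):
  λ = -5: algebraic multiplicity = 2, geometric multiplicity = 2
  λ = 2: algebraic multiplicity = 1, geometric multiplicity = 1

Determining the block sizes for each eigenvalue:
  λ = -5: gm = am = 2, so every block has size 1 → block sizes [1, 1]
  λ = 2: one block (gm = 1), so the single block has size am = 1 → block sizes [1]

Assembling the blocks gives a Jordan form
J =
  [-5,  0, 0]
  [ 0, -5, 0]
  [ 0,  0, 2]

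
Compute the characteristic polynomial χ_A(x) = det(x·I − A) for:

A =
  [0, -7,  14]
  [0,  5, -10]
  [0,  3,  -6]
x^3 + x^2

Expanding det(x·I − A) (e.g. by cofactor expansion or by noting that A is similar to its Jordan form J, which has the same characteristic polynomial as A) gives
  χ_A(x) = x^3 + x^2
which factors as x^2*(x + 1). The eigenvalues (with algebraic multiplicities) are λ = -1 with multiplicity 1, λ = 0 with multiplicity 2.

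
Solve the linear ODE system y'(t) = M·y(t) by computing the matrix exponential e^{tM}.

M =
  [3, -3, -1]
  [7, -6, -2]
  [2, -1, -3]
e^{tM} =
  [t^2*exp(-2*t) + 5*t*exp(-2*t) + exp(-2*t), -t^2*exp(-2*t) - 3*t*exp(-2*t), t^2*exp(-2*t) - t*exp(-2*t)]
  [3*t^2*exp(-2*t)/2 + 7*t*exp(-2*t), -3*t^2*exp(-2*t)/2 - 4*t*exp(-2*t) + exp(-2*t), 3*t^2*exp(-2*t)/2 - 2*t*exp(-2*t)]
  [t^2*exp(-2*t)/2 + 2*t*exp(-2*t), -t^2*exp(-2*t)/2 - t*exp(-2*t), t^2*exp(-2*t)/2 - t*exp(-2*t) + exp(-2*t)]

Strategy: write M = P · J · P⁻¹ where J is a Jordan canonical form, so e^{tM} = P · e^{tJ} · P⁻¹, and e^{tJ} can be computed block-by-block.

M has Jordan form
J =
  [-2,  1,  0]
  [ 0, -2,  1]
  [ 0,  0, -2]
(up to reordering of blocks).

Per-block formulas:
  For a 3×3 Jordan block J_3(-2): exp(t · J_3(-2)) = e^(-2t)·(I + t·N + (t^2/2)·N^2), where N is the 3×3 nilpotent shift.

After assembling e^{tJ} and conjugating by P, we get:

e^{tM} =
  [t^2*exp(-2*t) + 5*t*exp(-2*t) + exp(-2*t), -t^2*exp(-2*t) - 3*t*exp(-2*t), t^2*exp(-2*t) - t*exp(-2*t)]
  [3*t^2*exp(-2*t)/2 + 7*t*exp(-2*t), -3*t^2*exp(-2*t)/2 - 4*t*exp(-2*t) + exp(-2*t), 3*t^2*exp(-2*t)/2 - 2*t*exp(-2*t)]
  [t^2*exp(-2*t)/2 + 2*t*exp(-2*t), -t^2*exp(-2*t)/2 - t*exp(-2*t), t^2*exp(-2*t)/2 - t*exp(-2*t) + exp(-2*t)]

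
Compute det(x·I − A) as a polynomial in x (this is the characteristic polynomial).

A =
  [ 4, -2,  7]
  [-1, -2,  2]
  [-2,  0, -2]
x^3

Expanding det(x·I − A) (e.g. by cofactor expansion or by noting that A is similar to its Jordan form J, which has the same characteristic polynomial as A) gives
  χ_A(x) = x^3
which factors as x^3. The eigenvalues (with algebraic multiplicities) are λ = 0 with multiplicity 3.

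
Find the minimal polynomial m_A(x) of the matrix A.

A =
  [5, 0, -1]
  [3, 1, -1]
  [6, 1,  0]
x^3 - 6*x^2 + 12*x - 8

The characteristic polynomial is χ_A(x) = (x - 2)^3, so the eigenvalues are known. The minimal polynomial is
  m_A(x) = Π_λ (x − λ)^{k_λ}
where k_λ is the size of the *largest* Jordan block for λ (equivalently, the smallest k with (A − λI)^k v = 0 for every generalised eigenvector v of λ).

  λ = 2: largest Jordan block has size 3, contributing (x − 2)^3

So m_A(x) = (x - 2)^3 = x^3 - 6*x^2 + 12*x - 8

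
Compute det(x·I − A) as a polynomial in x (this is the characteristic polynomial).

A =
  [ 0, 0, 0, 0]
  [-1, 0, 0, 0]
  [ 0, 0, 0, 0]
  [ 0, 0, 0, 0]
x^4

Expanding det(x·I − A) (e.g. by cofactor expansion or by noting that A is similar to its Jordan form J, which has the same characteristic polynomial as A) gives
  χ_A(x) = x^4
which factors as x^4. The eigenvalues (with algebraic multiplicities) are λ = 0 with multiplicity 4.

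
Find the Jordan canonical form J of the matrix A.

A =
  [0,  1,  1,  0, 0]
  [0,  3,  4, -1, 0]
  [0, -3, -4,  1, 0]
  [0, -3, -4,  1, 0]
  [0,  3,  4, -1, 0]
J_2(0) ⊕ J_2(0) ⊕ J_1(0)

The characteristic polynomial is
  det(x·I − A) = x^5

Eigenvalues and multiplicities (the geometric multiplicity of λ is n − rank(A − λI), which equals the number of Jordan blocks for λ):
  λ = 0: algebraic multiplicity = 5, geometric multiplicity = 3

Determining the block sizes for each eigenvalue:
  λ = 0: with am = 5 and gm = 3, the partition is not yet determined (e.g. several partitions of 5 into 3 parts exist). Let N = A − (0)·I. Computing rank(N^1) = 2, rank(N^2) = 0; the number of blocks of size ≥ j is rank(N^{j−1}) − rank(N^j), giving [3, 2]. So we have 2 block(s) of size 2, 1 block(s) of size 1 → block sizes [2, 2, 1]

Assembling the blocks gives a Jordan form
J =
  [0, 1, 0, 0, 0]
  [0, 0, 0, 0, 0]
  [0, 0, 0, 1, 0]
  [0, 0, 0, 0, 0]
  [0, 0, 0, 0, 0]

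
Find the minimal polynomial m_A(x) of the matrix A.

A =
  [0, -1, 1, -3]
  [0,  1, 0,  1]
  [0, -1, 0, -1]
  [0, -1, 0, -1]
x^3

The characteristic polynomial is χ_A(x) = x^4, so the eigenvalues are known. The minimal polynomial is
  m_A(x) = Π_λ (x − λ)^{k_λ}
where k_λ is the size of the *largest* Jordan block for λ (equivalently, the smallest k with (A − λI)^k v = 0 for every generalised eigenvector v of λ).

  λ = 0: largest Jordan block has size 3, contributing (x − 0)^3

So m_A(x) = x^3 = x^3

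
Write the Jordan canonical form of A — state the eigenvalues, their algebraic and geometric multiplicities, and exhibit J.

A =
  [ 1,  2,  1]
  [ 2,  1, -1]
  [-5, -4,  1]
J_2(0) ⊕ J_1(3)

The characteristic polynomial is
  det(x·I − A) = x^3 - 3*x^2 = x^2*(x - 3)

Eigenvalues and multiplicities (the geometric multiplicity of λ is n − rank(A − λI), which equals the number of Jordan blocks for λ):
  λ = 0: algebraic multiplicity = 2, geometric multiplicity = 1
  λ = 3: algebraic multiplicity = 1, geometric multiplicity = 1

Determining the block sizes for each eigenvalue:
  λ = 0: one block (gm = 1), so the single block has size am = 2 → block sizes [2]
  λ = 3: one block (gm = 1), so the single block has size am = 1 → block sizes [1]

Assembling the blocks gives a Jordan form
J =
  [0, 1, 0]
  [0, 0, 0]
  [0, 0, 3]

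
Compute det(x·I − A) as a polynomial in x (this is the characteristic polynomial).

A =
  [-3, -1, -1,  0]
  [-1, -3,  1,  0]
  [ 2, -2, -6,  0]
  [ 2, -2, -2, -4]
x^4 + 16*x^3 + 96*x^2 + 256*x + 256

Expanding det(x·I − A) (e.g. by cofactor expansion or by noting that A is similar to its Jordan form J, which has the same characteristic polynomial as A) gives
  χ_A(x) = x^4 + 16*x^3 + 96*x^2 + 256*x + 256
which factors as (x + 4)^4. The eigenvalues (with algebraic multiplicities) are λ = -4 with multiplicity 4.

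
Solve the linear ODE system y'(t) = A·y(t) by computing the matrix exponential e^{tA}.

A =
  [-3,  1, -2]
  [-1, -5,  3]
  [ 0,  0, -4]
e^{tA} =
  [t*exp(-4*t) + exp(-4*t), t*exp(-4*t), t^2*exp(-4*t)/2 - 2*t*exp(-4*t)]
  [-t*exp(-4*t), -t*exp(-4*t) + exp(-4*t), -t^2*exp(-4*t)/2 + 3*t*exp(-4*t)]
  [0, 0, exp(-4*t)]

Strategy: write A = P · J · P⁻¹ where J is a Jordan canonical form, so e^{tA} = P · e^{tJ} · P⁻¹, and e^{tJ} can be computed block-by-block.

A has Jordan form
J =
  [-4,  1,  0]
  [ 0, -4,  1]
  [ 0,  0, -4]
(up to reordering of blocks).

Per-block formulas:
  For a 3×3 Jordan block J_3(-4): exp(t · J_3(-4)) = e^(-4t)·(I + t·N + (t^2/2)·N^2), where N is the 3×3 nilpotent shift.

After assembling e^{tJ} and conjugating by P, we get:

e^{tA} =
  [t*exp(-4*t) + exp(-4*t), t*exp(-4*t), t^2*exp(-4*t)/2 - 2*t*exp(-4*t)]
  [-t*exp(-4*t), -t*exp(-4*t) + exp(-4*t), -t^2*exp(-4*t)/2 + 3*t*exp(-4*t)]
  [0, 0, exp(-4*t)]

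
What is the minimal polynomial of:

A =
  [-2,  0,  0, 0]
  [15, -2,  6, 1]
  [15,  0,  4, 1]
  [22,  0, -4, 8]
x^3 - 10*x^2 + 12*x + 72

The characteristic polynomial is χ_A(x) = (x - 6)^2*(x + 2)^2, so the eigenvalues are known. The minimal polynomial is
  m_A(x) = Π_λ (x − λ)^{k_λ}
where k_λ is the size of the *largest* Jordan block for λ (equivalently, the smallest k with (A − λI)^k v = 0 for every generalised eigenvector v of λ).

  λ = -2: largest Jordan block has size 1, contributing (x + 2)
  λ = 6: largest Jordan block has size 2, contributing (x − 6)^2

So m_A(x) = (x - 6)^2*(x + 2) = x^3 - 10*x^2 + 12*x + 72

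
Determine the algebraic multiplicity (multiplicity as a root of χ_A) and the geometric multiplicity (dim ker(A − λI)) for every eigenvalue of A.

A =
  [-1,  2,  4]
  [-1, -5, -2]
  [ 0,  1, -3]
λ = -3: alg = 3, geom = 1

Step 1 — factor the characteristic polynomial to read off the algebraic multiplicities:
  χ_A(x) = (x + 3)^3

Step 2 — compute geometric multiplicities via the rank-nullity identity g(λ) = n − rank(A − λI):
  rank(A − (-3)·I) = 2, so dim ker(A − (-3)·I) = n − 2 = 1

Summary:
  λ = -3: algebraic multiplicity = 3, geometric multiplicity = 1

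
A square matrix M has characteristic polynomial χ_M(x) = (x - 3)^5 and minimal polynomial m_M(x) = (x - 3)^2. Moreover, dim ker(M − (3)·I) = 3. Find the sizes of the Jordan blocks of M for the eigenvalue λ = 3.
Block sizes for λ = 3: [2, 2, 1]

Step 1 — from the characteristic polynomial, algebraic multiplicity of λ = 3 is 5. From dim ker(M − (3)·I) = 3, there are exactly 3 Jordan blocks for λ = 3.
Step 2 — from the minimal polynomial, the factor (x − 3)^2 tells us the largest block for λ = 3 has size 2.
Step 3 — with total size 5, 3 blocks, and largest block 2, the block sizes (in nonincreasing order) are [2, 2, 1].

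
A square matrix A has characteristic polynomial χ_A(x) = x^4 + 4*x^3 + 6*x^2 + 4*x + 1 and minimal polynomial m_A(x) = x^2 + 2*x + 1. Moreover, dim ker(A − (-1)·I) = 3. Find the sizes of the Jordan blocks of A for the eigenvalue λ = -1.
Block sizes for λ = -1: [2, 1, 1]

Step 1 — from the characteristic polynomial, algebraic multiplicity of λ = -1 is 4. From dim ker(A − (-1)·I) = 3, there are exactly 3 Jordan blocks for λ = -1.
Step 2 — from the minimal polynomial, the factor (x + 1)^2 tells us the largest block for λ = -1 has size 2.
Step 3 — with total size 4, 3 blocks, and largest block 2, the block sizes (in nonincreasing order) are [2, 1, 1].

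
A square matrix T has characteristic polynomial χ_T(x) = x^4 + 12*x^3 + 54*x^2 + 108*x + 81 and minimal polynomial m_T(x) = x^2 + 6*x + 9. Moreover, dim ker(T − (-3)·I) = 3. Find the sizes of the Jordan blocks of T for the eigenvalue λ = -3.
Block sizes for λ = -3: [2, 1, 1]

Step 1 — from the characteristic polynomial, algebraic multiplicity of λ = -3 is 4. From dim ker(T − (-3)·I) = 3, there are exactly 3 Jordan blocks for λ = -3.
Step 2 — from the minimal polynomial, the factor (x + 3)^2 tells us the largest block for λ = -3 has size 2.
Step 3 — with total size 4, 3 blocks, and largest block 2, the block sizes (in nonincreasing order) are [2, 1, 1].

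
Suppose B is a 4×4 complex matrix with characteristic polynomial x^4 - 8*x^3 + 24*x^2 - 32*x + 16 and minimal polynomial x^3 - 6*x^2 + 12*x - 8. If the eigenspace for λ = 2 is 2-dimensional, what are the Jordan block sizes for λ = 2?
Block sizes for λ = 2: [3, 1]

Step 1 — from the characteristic polynomial, algebraic multiplicity of λ = 2 is 4. From dim ker(B − (2)·I) = 2, there are exactly 2 Jordan blocks for λ = 2.
Step 2 — from the minimal polynomial, the factor (x − 2)^3 tells us the largest block for λ = 2 has size 3.
Step 3 — with total size 4, 2 blocks, and largest block 3, the block sizes (in nonincreasing order) are [3, 1].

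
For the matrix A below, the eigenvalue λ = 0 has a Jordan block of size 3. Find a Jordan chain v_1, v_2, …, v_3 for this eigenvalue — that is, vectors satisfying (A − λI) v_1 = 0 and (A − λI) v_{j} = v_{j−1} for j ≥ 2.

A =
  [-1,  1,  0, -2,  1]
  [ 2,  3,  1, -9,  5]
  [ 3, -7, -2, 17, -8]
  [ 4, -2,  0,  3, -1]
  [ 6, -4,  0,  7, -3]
A Jordan chain for λ = 0 of length 3:
v_1 = (1, 1, -3, -2, -4)ᵀ
v_2 = (-1, 2, 3, 4, 6)ᵀ
v_3 = (1, 0, 0, 0, 0)ᵀ

Let N = A − (0)·I. We want v_3 with N^3 v_3 = 0 but N^2 v_3 ≠ 0; then v_{j-1} := N · v_j for j = 3, …, 2.

Pick v_3 = (1, 0, 0, 0, 0)ᵀ.
Then v_2 = N · v_3 = (-1, 2, 3, 4, 6)ᵀ.
Then v_1 = N · v_2 = (1, 1, -3, -2, -4)ᵀ.

Sanity check: (A − (0)·I) v_1 = (0, 0, 0, 0, 0)ᵀ = 0. ✓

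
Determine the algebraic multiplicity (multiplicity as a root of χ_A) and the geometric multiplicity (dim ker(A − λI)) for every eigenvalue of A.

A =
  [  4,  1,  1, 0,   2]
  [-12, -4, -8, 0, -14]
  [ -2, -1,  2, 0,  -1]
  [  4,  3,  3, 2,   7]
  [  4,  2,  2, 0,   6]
λ = 2: alg = 5, geom = 2

Step 1 — factor the characteristic polynomial to read off the algebraic multiplicities:
  χ_A(x) = (x - 2)^5

Step 2 — compute geometric multiplicities via the rank-nullity identity g(λ) = n − rank(A − λI):
  rank(A − (2)·I) = 3, so dim ker(A − (2)·I) = n − 3 = 2

Summary:
  λ = 2: algebraic multiplicity = 5, geometric multiplicity = 2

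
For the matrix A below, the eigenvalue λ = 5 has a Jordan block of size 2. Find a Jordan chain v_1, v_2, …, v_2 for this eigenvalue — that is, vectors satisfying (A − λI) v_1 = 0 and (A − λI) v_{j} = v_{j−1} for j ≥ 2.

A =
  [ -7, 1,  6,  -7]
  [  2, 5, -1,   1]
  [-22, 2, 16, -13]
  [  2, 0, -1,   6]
A Jordan chain for λ = 5 of length 2:
v_1 = (-12, 2, -22, 2)ᵀ
v_2 = (1, 0, 0, 0)ᵀ

Let N = A − (5)·I. We want v_2 with N^2 v_2 = 0 but N^1 v_2 ≠ 0; then v_{j-1} := N · v_j for j = 2, …, 2.

Pick v_2 = (1, 0, 0, 0)ᵀ.
Then v_1 = N · v_2 = (-12, 2, -22, 2)ᵀ.

Sanity check: (A − (5)·I) v_1 = (0, 0, 0, 0)ᵀ = 0. ✓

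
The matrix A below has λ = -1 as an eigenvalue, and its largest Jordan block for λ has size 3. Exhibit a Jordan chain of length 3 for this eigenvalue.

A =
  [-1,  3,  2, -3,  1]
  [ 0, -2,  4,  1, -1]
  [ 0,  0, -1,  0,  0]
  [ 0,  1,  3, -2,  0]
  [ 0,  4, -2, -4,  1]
A Jordan chain for λ = -1 of length 3:
v_1 = (-2, -2, 0, -2, 0)ᵀ
v_2 = (3, -1, 0, 1, 4)ᵀ
v_3 = (0, 1, 0, 0, 0)ᵀ

Let N = A − (-1)·I. We want v_3 with N^3 v_3 = 0 but N^2 v_3 ≠ 0; then v_{j-1} := N · v_j for j = 3, …, 2.

Pick v_3 = (0, 1, 0, 0, 0)ᵀ.
Then v_2 = N · v_3 = (3, -1, 0, 1, 4)ᵀ.
Then v_1 = N · v_2 = (-2, -2, 0, -2, 0)ᵀ.

Sanity check: (A − (-1)·I) v_1 = (0, 0, 0, 0, 0)ᵀ = 0. ✓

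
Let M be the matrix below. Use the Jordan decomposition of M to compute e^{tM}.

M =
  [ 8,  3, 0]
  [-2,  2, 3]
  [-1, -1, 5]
e^{tM} =
  [3*t^2*exp(5*t)/2 + 3*t*exp(5*t) + exp(5*t), 3*t*exp(5*t), 9*t^2*exp(5*t)/2]
  [-3*t^2*exp(5*t)/2 - 2*t*exp(5*t), -3*t*exp(5*t) + exp(5*t), -9*t^2*exp(5*t)/2 + 3*t*exp(5*t)]
  [-t^2*exp(5*t)/2 - t*exp(5*t), -t*exp(5*t), -3*t^2*exp(5*t)/2 + exp(5*t)]

Strategy: write M = P · J · P⁻¹ where J is a Jordan canonical form, so e^{tM} = P · e^{tJ} · P⁻¹, and e^{tJ} can be computed block-by-block.

M has Jordan form
J =
  [5, 1, 0]
  [0, 5, 1]
  [0, 0, 5]
(up to reordering of blocks).

Per-block formulas:
  For a 3×3 Jordan block J_3(5): exp(t · J_3(5)) = e^(5t)·(I + t·N + (t^2/2)·N^2), where N is the 3×3 nilpotent shift.

After assembling e^{tJ} and conjugating by P, we get:

e^{tM} =
  [3*t^2*exp(5*t)/2 + 3*t*exp(5*t) + exp(5*t), 3*t*exp(5*t), 9*t^2*exp(5*t)/2]
  [-3*t^2*exp(5*t)/2 - 2*t*exp(5*t), -3*t*exp(5*t) + exp(5*t), -9*t^2*exp(5*t)/2 + 3*t*exp(5*t)]
  [-t^2*exp(5*t)/2 - t*exp(5*t), -t*exp(5*t), -3*t^2*exp(5*t)/2 + exp(5*t)]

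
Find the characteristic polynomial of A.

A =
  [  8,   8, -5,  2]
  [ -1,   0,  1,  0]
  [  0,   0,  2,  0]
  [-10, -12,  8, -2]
x^4 - 8*x^3 + 24*x^2 - 32*x + 16

Expanding det(x·I − A) (e.g. by cofactor expansion or by noting that A is similar to its Jordan form J, which has the same characteristic polynomial as A) gives
  χ_A(x) = x^4 - 8*x^3 + 24*x^2 - 32*x + 16
which factors as (x - 2)^4. The eigenvalues (with algebraic multiplicities) are λ = 2 with multiplicity 4.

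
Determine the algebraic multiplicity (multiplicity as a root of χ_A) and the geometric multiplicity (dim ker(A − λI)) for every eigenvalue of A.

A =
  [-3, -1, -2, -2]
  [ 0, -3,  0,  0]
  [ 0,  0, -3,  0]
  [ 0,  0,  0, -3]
λ = -3: alg = 4, geom = 3

Step 1 — factor the characteristic polynomial to read off the algebraic multiplicities:
  χ_A(x) = (x + 3)^4

Step 2 — compute geometric multiplicities via the rank-nullity identity g(λ) = n − rank(A − λI):
  rank(A − (-3)·I) = 1, so dim ker(A − (-3)·I) = n − 1 = 3

Summary:
  λ = -3: algebraic multiplicity = 4, geometric multiplicity = 3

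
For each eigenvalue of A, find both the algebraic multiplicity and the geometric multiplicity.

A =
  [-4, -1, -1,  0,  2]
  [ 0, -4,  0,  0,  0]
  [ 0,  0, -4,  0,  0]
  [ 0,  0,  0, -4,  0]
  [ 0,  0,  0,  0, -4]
λ = -4: alg = 5, geom = 4

Step 1 — factor the characteristic polynomial to read off the algebraic multiplicities:
  χ_A(x) = (x + 4)^5

Step 2 — compute geometric multiplicities via the rank-nullity identity g(λ) = n − rank(A − λI):
  rank(A − (-4)·I) = 1, so dim ker(A − (-4)·I) = n − 1 = 4

Summary:
  λ = -4: algebraic multiplicity = 5, geometric multiplicity = 4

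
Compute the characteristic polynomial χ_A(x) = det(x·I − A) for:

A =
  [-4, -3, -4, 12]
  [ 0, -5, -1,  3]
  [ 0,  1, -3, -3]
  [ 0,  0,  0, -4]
x^4 + 16*x^3 + 96*x^2 + 256*x + 256

Expanding det(x·I − A) (e.g. by cofactor expansion or by noting that A is similar to its Jordan form J, which has the same characteristic polynomial as A) gives
  χ_A(x) = x^4 + 16*x^3 + 96*x^2 + 256*x + 256
which factors as (x + 4)^4. The eigenvalues (with algebraic multiplicities) are λ = -4 with multiplicity 4.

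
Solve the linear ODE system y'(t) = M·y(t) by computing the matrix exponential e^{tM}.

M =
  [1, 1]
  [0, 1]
e^{tM} =
  [exp(t), t*exp(t)]
  [0, exp(t)]

Strategy: write M = P · J · P⁻¹ where J is a Jordan canonical form, so e^{tM} = P · e^{tJ} · P⁻¹, and e^{tJ} can be computed block-by-block.

M has Jordan form
J =
  [1, 1]
  [0, 1]
(up to reordering of blocks).

Per-block formulas:
  For a 2×2 Jordan block J_2(1): exp(t · J_2(1)) = e^(1t)·(I + t·N), where N is the 2×2 nilpotent shift.

After assembling e^{tJ} and conjugating by P, we get:

e^{tM} =
  [exp(t), t*exp(t)]
  [0, exp(t)]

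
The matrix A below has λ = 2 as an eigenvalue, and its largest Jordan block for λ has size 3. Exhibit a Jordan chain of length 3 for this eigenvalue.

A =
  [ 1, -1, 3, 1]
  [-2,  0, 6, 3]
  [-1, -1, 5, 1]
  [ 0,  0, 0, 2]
A Jordan chain for λ = 2 of length 3:
v_1 = (-1, -2, -1, 0)ᵀ
v_2 = (1, 3, 1, 0)ᵀ
v_3 = (0, 0, 0, 1)ᵀ

Let N = A − (2)·I. We want v_3 with N^3 v_3 = 0 but N^2 v_3 ≠ 0; then v_{j-1} := N · v_j for j = 3, …, 2.

Pick v_3 = (0, 0, 0, 1)ᵀ.
Then v_2 = N · v_3 = (1, 3, 1, 0)ᵀ.
Then v_1 = N · v_2 = (-1, -2, -1, 0)ᵀ.

Sanity check: (A − (2)·I) v_1 = (0, 0, 0, 0)ᵀ = 0. ✓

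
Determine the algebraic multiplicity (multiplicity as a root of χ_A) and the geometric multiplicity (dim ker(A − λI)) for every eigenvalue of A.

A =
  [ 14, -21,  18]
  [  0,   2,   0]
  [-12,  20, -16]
λ = -4: alg = 1, geom = 1; λ = 2: alg = 2, geom = 1

Step 1 — factor the characteristic polynomial to read off the algebraic multiplicities:
  χ_A(x) = (x - 2)^2*(x + 4)

Step 2 — compute geometric multiplicities via the rank-nullity identity g(λ) = n − rank(A − λI):
  rank(A − (-4)·I) = 2, so dim ker(A − (-4)·I) = n − 2 = 1
  rank(A − (2)·I) = 2, so dim ker(A − (2)·I) = n − 2 = 1

Summary:
  λ = -4: algebraic multiplicity = 1, geometric multiplicity = 1
  λ = 2: algebraic multiplicity = 2, geometric multiplicity = 1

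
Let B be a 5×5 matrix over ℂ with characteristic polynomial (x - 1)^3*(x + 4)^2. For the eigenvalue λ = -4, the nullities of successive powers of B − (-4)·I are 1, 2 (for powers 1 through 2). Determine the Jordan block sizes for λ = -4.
Block sizes for λ = -4: [2]

From the dimensions of kernels of powers, the number of Jordan blocks of size at least j is d_j − d_{j−1} where d_j = dim ker(N^j) (with d_0 = 0). Computing the differences gives [1, 1].
The number of blocks of size exactly k is (#blocks of size ≥ k) − (#blocks of size ≥ k + 1), so the partition is: 1 block(s) of size 2.
In nonincreasing order the block sizes are [2].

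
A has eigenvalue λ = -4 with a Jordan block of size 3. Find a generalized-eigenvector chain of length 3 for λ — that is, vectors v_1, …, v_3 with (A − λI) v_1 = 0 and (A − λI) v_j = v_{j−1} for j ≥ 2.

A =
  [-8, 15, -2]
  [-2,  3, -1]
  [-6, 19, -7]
A Jordan chain for λ = -4 of length 3:
v_1 = (-2, 0, 4)ᵀ
v_2 = (-4, -2, -6)ᵀ
v_3 = (1, 0, 0)ᵀ

Let N = A − (-4)·I. We want v_3 with N^3 v_3 = 0 but N^2 v_3 ≠ 0; then v_{j-1} := N · v_j for j = 3, …, 2.

Pick v_3 = (1, 0, 0)ᵀ.
Then v_2 = N · v_3 = (-4, -2, -6)ᵀ.
Then v_1 = N · v_2 = (-2, 0, 4)ᵀ.

Sanity check: (A − (-4)·I) v_1 = (0, 0, 0)ᵀ = 0. ✓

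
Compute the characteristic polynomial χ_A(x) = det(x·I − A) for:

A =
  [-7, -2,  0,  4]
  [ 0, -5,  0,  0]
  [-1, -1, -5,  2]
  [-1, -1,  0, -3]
x^4 + 20*x^3 + 150*x^2 + 500*x + 625

Expanding det(x·I − A) (e.g. by cofactor expansion or by noting that A is similar to its Jordan form J, which has the same characteristic polynomial as A) gives
  χ_A(x) = x^4 + 20*x^3 + 150*x^2 + 500*x + 625
which factors as (x + 5)^4. The eigenvalues (with algebraic multiplicities) are λ = -5 with multiplicity 4.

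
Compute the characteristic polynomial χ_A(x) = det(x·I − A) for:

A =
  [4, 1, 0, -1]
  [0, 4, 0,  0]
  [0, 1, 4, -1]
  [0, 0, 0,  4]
x^4 - 16*x^3 + 96*x^2 - 256*x + 256

Expanding det(x·I − A) (e.g. by cofactor expansion or by noting that A is similar to its Jordan form J, which has the same characteristic polynomial as A) gives
  χ_A(x) = x^4 - 16*x^3 + 96*x^2 - 256*x + 256
which factors as (x - 4)^4. The eigenvalues (with algebraic multiplicities) are λ = 4 with multiplicity 4.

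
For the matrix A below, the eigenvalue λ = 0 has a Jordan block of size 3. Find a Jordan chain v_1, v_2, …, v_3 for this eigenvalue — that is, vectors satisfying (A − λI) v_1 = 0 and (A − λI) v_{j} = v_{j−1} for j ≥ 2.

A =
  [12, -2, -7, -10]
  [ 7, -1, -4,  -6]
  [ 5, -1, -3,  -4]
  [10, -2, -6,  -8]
A Jordan chain for λ = 0 of length 3:
v_1 = (-5, -3, -2, -4)ᵀ
v_2 = (12, 7, 5, 10)ᵀ
v_3 = (1, 0, 0, 0)ᵀ

Let N = A − (0)·I. We want v_3 with N^3 v_3 = 0 but N^2 v_3 ≠ 0; then v_{j-1} := N · v_j for j = 3, …, 2.

Pick v_3 = (1, 0, 0, 0)ᵀ.
Then v_2 = N · v_3 = (12, 7, 5, 10)ᵀ.
Then v_1 = N · v_2 = (-5, -3, -2, -4)ᵀ.

Sanity check: (A − (0)·I) v_1 = (0, 0, 0, 0)ᵀ = 0. ✓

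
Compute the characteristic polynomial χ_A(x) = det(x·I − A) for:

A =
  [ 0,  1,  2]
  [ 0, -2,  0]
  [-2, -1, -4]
x^3 + 6*x^2 + 12*x + 8

Expanding det(x·I − A) (e.g. by cofactor expansion or by noting that A is similar to its Jordan form J, which has the same characteristic polynomial as A) gives
  χ_A(x) = x^3 + 6*x^2 + 12*x + 8
which factors as (x + 2)^3. The eigenvalues (with algebraic multiplicities) are λ = -2 with multiplicity 3.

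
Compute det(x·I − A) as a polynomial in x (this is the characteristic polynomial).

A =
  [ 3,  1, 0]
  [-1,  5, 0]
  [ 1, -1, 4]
x^3 - 12*x^2 + 48*x - 64

Expanding det(x·I − A) (e.g. by cofactor expansion or by noting that A is similar to its Jordan form J, which has the same characteristic polynomial as A) gives
  χ_A(x) = x^3 - 12*x^2 + 48*x - 64
which factors as (x - 4)^3. The eigenvalues (with algebraic multiplicities) are λ = 4 with multiplicity 3.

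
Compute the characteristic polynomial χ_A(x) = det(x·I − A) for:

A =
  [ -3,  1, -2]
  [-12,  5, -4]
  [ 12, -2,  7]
x^3 - 9*x^2 + 27*x - 27

Expanding det(x·I − A) (e.g. by cofactor expansion or by noting that A is similar to its Jordan form J, which has the same characteristic polynomial as A) gives
  χ_A(x) = x^3 - 9*x^2 + 27*x - 27
which factors as (x - 3)^3. The eigenvalues (with algebraic multiplicities) are λ = 3 with multiplicity 3.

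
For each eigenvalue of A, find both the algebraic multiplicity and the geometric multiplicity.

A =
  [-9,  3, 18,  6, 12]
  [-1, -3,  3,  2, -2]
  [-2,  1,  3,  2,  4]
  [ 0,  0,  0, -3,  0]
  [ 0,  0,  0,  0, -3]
λ = -3: alg = 5, geom = 3

Step 1 — factor the characteristic polynomial to read off the algebraic multiplicities:
  χ_A(x) = (x + 3)^5

Step 2 — compute geometric multiplicities via the rank-nullity identity g(λ) = n − rank(A − λI):
  rank(A − (-3)·I) = 2, so dim ker(A − (-3)·I) = n − 2 = 3

Summary:
  λ = -3: algebraic multiplicity = 5, geometric multiplicity = 3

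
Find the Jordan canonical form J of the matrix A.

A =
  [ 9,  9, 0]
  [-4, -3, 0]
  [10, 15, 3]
J_2(3) ⊕ J_1(3)

The characteristic polynomial is
  det(x·I − A) = x^3 - 9*x^2 + 27*x - 27 = (x - 3)^3

Eigenvalues and multiplicities (the geometric multiplicity of λ is n − rank(A − λI), which equals the number of Jordan blocks for λ):
  λ = 3: algebraic multiplicity = 3, geometric multiplicity = 2

Determining the block sizes for each eigenvalue:
  λ = 3: 2 blocks summing to 3 forces exactly one block of size 2 and the rest size 1 → block sizes [2, 1]

Assembling the blocks gives a Jordan form
J =
  [3, 1, 0]
  [0, 3, 0]
  [0, 0, 3]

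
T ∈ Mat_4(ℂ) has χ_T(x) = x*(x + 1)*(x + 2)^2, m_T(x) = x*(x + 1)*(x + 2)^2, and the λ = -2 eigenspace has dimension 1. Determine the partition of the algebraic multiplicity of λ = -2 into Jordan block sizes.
Block sizes for λ = -2: [2]

Step 1 — from the characteristic polynomial, algebraic multiplicity of λ = -2 is 2. From dim ker(T − (-2)·I) = 1, there are exactly 1 Jordan blocks for λ = -2.
Step 2 — from the minimal polynomial, the factor (x + 2)^2 tells us the largest block for λ = -2 has size 2.
Step 3 — with total size 2, 1 blocks, and largest block 2, the block sizes (in nonincreasing order) are [2].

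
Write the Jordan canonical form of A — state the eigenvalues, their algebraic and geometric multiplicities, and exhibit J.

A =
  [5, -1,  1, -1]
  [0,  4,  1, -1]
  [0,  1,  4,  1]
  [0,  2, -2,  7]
J_2(5) ⊕ J_1(5) ⊕ J_1(5)

The characteristic polynomial is
  det(x·I − A) = x^4 - 20*x^3 + 150*x^2 - 500*x + 625 = (x - 5)^4

Eigenvalues and multiplicities (the geometric multiplicity of λ is n − rank(A − λI), which equals the number of Jordan blocks for λ):
  λ = 5: algebraic multiplicity = 4, geometric multiplicity = 3

Determining the block sizes for each eigenvalue:
  λ = 5: 3 blocks summing to 4 forces exactly one block of size 2 and the rest size 1 → block sizes [2, 1, 1]

Assembling the blocks gives a Jordan form
J =
  [5, 1, 0, 0]
  [0, 5, 0, 0]
  [0, 0, 5, 0]
  [0, 0, 0, 5]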